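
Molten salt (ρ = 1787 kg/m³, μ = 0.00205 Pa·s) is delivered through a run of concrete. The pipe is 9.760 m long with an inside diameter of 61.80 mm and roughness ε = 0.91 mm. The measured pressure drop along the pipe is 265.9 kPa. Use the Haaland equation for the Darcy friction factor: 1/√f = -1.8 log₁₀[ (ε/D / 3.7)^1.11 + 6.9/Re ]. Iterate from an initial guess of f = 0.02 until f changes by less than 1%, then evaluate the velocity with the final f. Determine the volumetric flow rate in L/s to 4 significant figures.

Rearranging Darcy-Weisbach: V = √(2·ΔP·D/(f·L·ρ)). With ε/D = 0.00091/0.0618 = 0.0147, iterate starting from f = 0.02:
  f = 0.02 → V = √(2·2.659e+05·0.0618/(0.02·9.76·1787)) = 9.707 m/s; Re = ρVD/μ = 5.229e+05; f → 0.04357
  f = 0.04357 → V = 6.576 m/s; Re = 3.543e+05; f → 0.04361
Converged (Δf/f < 1%). With the final f = 0.04361: V = √(2·2.659e+05·0.0618/(0.04361·9.76·1787)) = 6.573 m/s.
Q = V·A = 6.573·(π/4·0.0618²) = 0.01972 m³/s = 19.72 L/s.

Q ≈ 19.72 L/s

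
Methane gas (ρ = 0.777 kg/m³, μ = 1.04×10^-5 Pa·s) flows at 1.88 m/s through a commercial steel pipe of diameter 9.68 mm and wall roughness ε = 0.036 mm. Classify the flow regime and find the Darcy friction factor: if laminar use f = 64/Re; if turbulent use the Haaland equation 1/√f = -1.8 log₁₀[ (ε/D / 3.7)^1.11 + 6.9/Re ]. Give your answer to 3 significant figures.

f ≈ 0.0471

Re = ρVD/μ = 0.777·1.88·0.00968/1.04e-05 = 1360.
Re < 2300 → laminar, so f = 64/Re = 0.04707 (roughness is irrelevant in laminar flow).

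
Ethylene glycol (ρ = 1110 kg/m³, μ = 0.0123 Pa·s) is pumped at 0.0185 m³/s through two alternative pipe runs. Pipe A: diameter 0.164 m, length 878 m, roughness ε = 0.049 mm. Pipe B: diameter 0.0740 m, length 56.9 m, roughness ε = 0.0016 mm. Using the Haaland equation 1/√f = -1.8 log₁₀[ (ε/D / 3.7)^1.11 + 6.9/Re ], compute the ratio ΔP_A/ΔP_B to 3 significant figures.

ΔP_A/ΔP_B ≈ 0.357

Pipe A: V = Q/A = 0.0185/0.02112 = 0.8758 m/s; Re = 1.296e+04; ε/D = 0.000299; Haaland → f = 0.0292; ΔP_A = f(L/D)(ρV²/2) = 6.655e+04 Pa.
Pipe B: V = Q/A = 0.0185/0.004301 = 4.301 m/s; Re = 2.873e+04; ε/D = 2.16e-05; Haaland → f = 0.0236; ΔP_B = f(L/D)(ρV²/2) = 1.863e+05 Pa.
ΔP_A/ΔP_B = 6.655e+04/1.863e+05 = 0.357.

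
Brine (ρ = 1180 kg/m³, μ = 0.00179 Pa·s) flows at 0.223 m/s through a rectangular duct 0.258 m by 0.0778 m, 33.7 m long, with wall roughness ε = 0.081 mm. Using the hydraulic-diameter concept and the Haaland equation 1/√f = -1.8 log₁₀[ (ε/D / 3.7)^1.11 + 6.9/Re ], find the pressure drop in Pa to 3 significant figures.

Hydraulic diameter D_h = 4A/P = 4·(0.258·0.0778)/(2·(0.258+0.0778)) = 0.08029/0.6716 = 0.1195 m.
Re = ρVD_h/μ = 1180·0.223·0.1195/0.00179 = 1.757e+04.
ε/D_h = 8.1e-05/0.1195 = 0.000678; Haaland gives 1/√f = -1.8 log₁₀[7.11e-05+0.000393] = 6.001, so f = 0.02777.
ΔP = f(L/D_h)(ρV²/2) = 0.02777·33.7/0.1195·29.34 = 229.7 Pa.

ΔP ≈ 230 Pa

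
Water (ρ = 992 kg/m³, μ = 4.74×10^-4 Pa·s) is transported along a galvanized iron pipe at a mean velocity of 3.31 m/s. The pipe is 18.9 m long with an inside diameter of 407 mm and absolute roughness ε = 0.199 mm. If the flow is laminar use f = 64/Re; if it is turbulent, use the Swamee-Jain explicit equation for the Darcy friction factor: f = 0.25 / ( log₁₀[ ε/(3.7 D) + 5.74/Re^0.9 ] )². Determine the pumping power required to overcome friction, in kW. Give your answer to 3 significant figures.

Reynolds number Re = ρVD/μ = 992 · 3.31 · 0.407 / 0.000474 = 2.819e+06.
Re > 4000 → turbulent. Relative roughness ε/D = 0.000199/0.407 = 0.000489. Swamee-Jain: f = 0.25/(log₁₀[0.000489/3.7 + 5.74/2.819e+06^0.9])² = 0.25/(log₁₀[0.000132 + 8.99e-06])² = 0.25/(-3.85)² = 0.01686.
Darcy-Weisbach: ΔP = f(L/D)(ρV²/2) = 0.01686·(18.9/0.407)·(992·3.31²/2) = 0.01686·46.44·5434 = 4255 Pa.
Q = V·A = 3.31·0.1301 = 0.4306 m³/s.
Pumping power P = QΔP = 0.4306·4255 = 1833 W = 1.83 kW.

P ≈ 1.83 kW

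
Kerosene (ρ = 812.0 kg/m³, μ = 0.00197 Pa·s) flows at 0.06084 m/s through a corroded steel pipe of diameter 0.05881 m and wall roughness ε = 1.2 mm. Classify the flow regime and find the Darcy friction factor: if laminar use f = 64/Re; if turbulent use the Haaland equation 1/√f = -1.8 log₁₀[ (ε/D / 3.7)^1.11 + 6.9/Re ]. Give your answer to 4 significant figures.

Re = ρVD/μ = 812·0.06084·0.05881/0.00197 = 1475.
Re < 2300 → laminar, so f = 64/Re = 0.0434 (roughness is irrelevant in laminar flow).

f ≈ 0.04340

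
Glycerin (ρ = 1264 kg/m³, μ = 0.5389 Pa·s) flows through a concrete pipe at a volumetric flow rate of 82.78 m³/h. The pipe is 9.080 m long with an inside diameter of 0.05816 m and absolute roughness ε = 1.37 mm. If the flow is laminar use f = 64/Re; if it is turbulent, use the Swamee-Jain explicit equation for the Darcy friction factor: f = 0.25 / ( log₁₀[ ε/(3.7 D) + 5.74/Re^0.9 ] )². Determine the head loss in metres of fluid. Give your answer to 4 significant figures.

Q = 82.78 m³/h = 82.78/3600 = 0.02299 m³/s.
Cross-sectional area A = πD²/4 = π(0.05816)²/4 = 0.002657 m²; mean velocity V = Q/A = 0.02299/0.002657 = 8.655 m/s.
Reynolds number Re = ρVD/μ = 1264 · 8.655 · 0.05816 / 0.539 = 1181.
Re < 2300 → laminar flow, so f = 64/Re = 64/1181 = 0.0542 (the turbulent correlation is not needed).
Darcy-Weisbach: ΔP = f(L/D)(ρV²/2) = 0.0542·(9.08/0.05816)·(1264·8.655²/2) = 0.0542·156.1·4.735e+04 = 4.007e+05 Pa.
Head loss h_f = ΔP/(ρg) = 4.007e+05/(1264·9.81) = 32.31 m.

h_f ≈ 32.31 m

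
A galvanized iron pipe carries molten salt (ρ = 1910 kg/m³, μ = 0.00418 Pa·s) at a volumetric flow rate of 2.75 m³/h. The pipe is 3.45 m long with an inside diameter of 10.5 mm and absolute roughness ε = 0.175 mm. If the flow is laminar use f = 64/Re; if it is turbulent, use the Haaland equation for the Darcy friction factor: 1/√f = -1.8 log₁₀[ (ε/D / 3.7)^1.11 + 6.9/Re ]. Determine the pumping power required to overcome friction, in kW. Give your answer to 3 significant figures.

P ≈ 0.867 kW

Q = 2.75 m³/h = 2.75/3600 = 0.0007639 m³/s.
Cross-sectional area A = πD²/4 = π(0.0105)²/4 = 8.659e-05 m²; mean velocity V = Q/A = 0.0007639/8.659e-05 = 8.822 m/s.
Reynolds number Re = ρVD/μ = 1910 · 8.822 · 0.0105 / 0.00418 = 4.233e+04.
Re > 4000 → turbulent. Relative roughness ε/D = 0.000175/0.0105 = 0.0167. Haaland: 1/√f = -1.8 log₁₀[(0.0167/3.7)^1.11 + 6.9/4.233e+04] = -1.8 log₁₀[0.00249 + 0.000163] = 4.638, so f = 0.04648.
Darcy-Weisbach: ΔP = f(L/D)(ρV²/2) = 0.04648·(3.45/0.0105)·(1910·8.822²/2) = 0.04648·328.6·7.432e+04 = 1.135e+06 Pa.
Pumping power P = QΔP = 0.0007639·1.135e+06 = 867.1 W = 0.867 kW.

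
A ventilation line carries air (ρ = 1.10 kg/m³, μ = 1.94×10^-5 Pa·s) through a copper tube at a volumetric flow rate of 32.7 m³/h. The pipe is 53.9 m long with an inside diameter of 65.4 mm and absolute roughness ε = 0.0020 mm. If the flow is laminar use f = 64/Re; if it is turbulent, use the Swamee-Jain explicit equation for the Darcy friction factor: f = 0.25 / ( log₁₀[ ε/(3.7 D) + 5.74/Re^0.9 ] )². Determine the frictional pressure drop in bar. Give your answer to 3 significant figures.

ΔP ≈ 0.00103 bar

Q = 32.7 m³/h = 32.7/3600 = 0.009083 m³/s.
Cross-sectional area A = πD²/4 = π(0.0654)²/4 = 0.003359 m²; mean velocity V = Q/A = 0.009083/0.003359 = 2.704 m/s.
Reynolds number Re = ρVD/μ = 1.1 · 2.704 · 0.0654 / 1.94e-05 = 1.003e+04.
Re > 4000 → turbulent. Relative roughness ε/D = 2e-06/0.0654 = 3.06e-05. Swamee-Jain: f = 0.25/(log₁₀[3.06e-05/3.7 + 5.74/1.003e+04^0.9])² = 0.25/(log₁₀[8.27e-06 + 0.00144])² = 0.25/(-2.84)² = 0.031.
Darcy-Weisbach: ΔP = f(L/D)(ρV²/2) = 0.031·(53.9/0.0654)·(1.1·2.704²/2) = 0.031·824.2·4.021 = 102.8 Pa.
ΔP = 102.8 Pa = 0.00103 bar.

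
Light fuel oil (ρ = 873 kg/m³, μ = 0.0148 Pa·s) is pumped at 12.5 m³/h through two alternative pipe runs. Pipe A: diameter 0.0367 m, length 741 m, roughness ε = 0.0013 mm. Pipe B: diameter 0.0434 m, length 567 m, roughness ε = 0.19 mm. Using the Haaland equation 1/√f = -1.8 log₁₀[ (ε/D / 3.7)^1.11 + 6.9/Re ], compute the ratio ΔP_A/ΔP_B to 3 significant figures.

ΔP_A/ΔP_B ≈ 2.55

Pipe A: V = Q/A = 0.003472/0.001058 = 3.282 m/s; Re = 7106; ε/D = 3.54e-05; Haaland → f = 0.03403; ΔP_A = f(L/D)(ρV²/2) = 3.231e+06 Pa.
Pipe B: V = Q/A = 0.003472/0.001479 = 2.347 m/s; Re = 6009; ε/D = 0.00438; Haaland → f = 0.04033; ΔP_B = f(L/D)(ρV²/2) = 1.267e+06 Pa.
ΔP_A/ΔP_B = 3.231e+06/1.267e+06 = 2.55.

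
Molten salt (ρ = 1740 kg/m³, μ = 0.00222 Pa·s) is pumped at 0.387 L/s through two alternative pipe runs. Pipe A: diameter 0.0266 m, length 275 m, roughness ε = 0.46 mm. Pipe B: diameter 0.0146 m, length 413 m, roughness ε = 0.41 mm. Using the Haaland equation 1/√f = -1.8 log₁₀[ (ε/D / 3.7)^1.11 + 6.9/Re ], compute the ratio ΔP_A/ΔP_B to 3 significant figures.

Pipe A: V = Q/A = 0.000387/0.0005557 = 0.6964 m/s; Re = 1.452e+04; ε/D = 0.0173; Haaland → f = 0.04885; ΔP_A = f(L/D)(ρV²/2) = 2.131e+05 Pa.
Pipe B: V = Q/A = 0.000387/0.0001674 = 2.312 m/s; Re = 2.645e+04; ε/D = 0.0281; Haaland → f = 0.05694; ΔP_B = f(L/D)(ρV²/2) = 7.488e+06 Pa.
ΔP_A/ΔP_B = 2.131e+05/7.488e+06 = 0.0285.

ΔP_A/ΔP_B ≈ 0.0285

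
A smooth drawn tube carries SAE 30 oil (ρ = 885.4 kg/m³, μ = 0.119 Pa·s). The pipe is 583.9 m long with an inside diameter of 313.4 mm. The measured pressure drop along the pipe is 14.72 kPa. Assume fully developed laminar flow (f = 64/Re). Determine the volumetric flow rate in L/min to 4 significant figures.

For laminar flow, f = 64/Re with Re = ρVD/μ, so Darcy-Weisbach reduces to ΔP = 32μLV/D². Solving for V: V = ΔP·D²/(32μL) = 1.472e+04·(0.3134)²/(32·0.119·583.9) = 0.6502 m/s.
Check: Re = ρVD/μ = 885.4·0.6502·0.3134/0.119 = 1516 < 2300, so the laminar assumption holds.
Q = V·A = 0.6502·(π/4·0.3134²) = 0.05016 m³/s = 3010 L/min.

Q ≈ 3010 L/min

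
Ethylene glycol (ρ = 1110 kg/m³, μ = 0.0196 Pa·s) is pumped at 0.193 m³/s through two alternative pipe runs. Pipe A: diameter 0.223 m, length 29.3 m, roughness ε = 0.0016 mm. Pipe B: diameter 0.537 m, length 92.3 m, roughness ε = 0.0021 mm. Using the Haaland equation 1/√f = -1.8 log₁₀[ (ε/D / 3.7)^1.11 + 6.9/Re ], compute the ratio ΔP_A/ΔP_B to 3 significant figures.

ΔP_A/ΔP_B ≈ 21.0

Pipe A: V = Q/A = 0.193/0.03906 = 4.941 m/s; Re = 6.241e+04; ε/D = 7.17e-06; Haaland → f = 0.01974; ΔP_A = f(L/D)(ρV²/2) = 3.514e+04 Pa.
Pipe B: V = Q/A = 0.193/0.2265 = 0.8522 m/s; Re = 2.592e+04; ε/D = 3.91e-06; Haaland → f = 0.02416; ΔP_B = f(L/D)(ρV²/2) = 1673 Pa.
ΔP_A/ΔP_B = 3.514e+04/1673 = 21.0.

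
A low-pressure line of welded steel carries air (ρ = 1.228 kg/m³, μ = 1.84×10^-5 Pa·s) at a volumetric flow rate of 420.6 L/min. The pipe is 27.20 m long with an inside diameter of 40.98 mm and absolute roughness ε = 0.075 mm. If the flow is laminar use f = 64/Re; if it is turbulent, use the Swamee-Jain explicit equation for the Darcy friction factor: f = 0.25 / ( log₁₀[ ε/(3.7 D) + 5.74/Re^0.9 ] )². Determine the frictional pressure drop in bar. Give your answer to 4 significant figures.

Q = 420.6 L/min = 420.6/60000 = 0.00701 m³/s.
Cross-sectional area A = πD²/4 = π(0.04098)²/4 = 0.001319 m²; mean velocity V = Q/A = 0.00701/0.001319 = 5.315 m/s.
Reynolds number Re = ρVD/μ = 1.228 · 5.315 · 0.04098 / 1.84e-05 = 1.454e+04.
Re > 4000 → turbulent. Relative roughness ε/D = 7.5e-05/0.04098 = 0.00183. Swamee-Jain: f = 0.25/(log₁₀[0.00183/3.7 + 5.74/1.454e+04^0.9])² = 0.25/(log₁₀[0.000495 + 0.00103])² = 0.25/(-2.817)² = 0.03151.
Darcy-Weisbach: ΔP = f(L/D)(ρV²/2) = 0.03151·(27.2/0.04098)·(1.228·5.315²/2) = 0.03151·663.7·17.34 = 362.7 Pa.
ΔP = 362.7 Pa = 0.003627 bar.

ΔP ≈ 0.003627 bar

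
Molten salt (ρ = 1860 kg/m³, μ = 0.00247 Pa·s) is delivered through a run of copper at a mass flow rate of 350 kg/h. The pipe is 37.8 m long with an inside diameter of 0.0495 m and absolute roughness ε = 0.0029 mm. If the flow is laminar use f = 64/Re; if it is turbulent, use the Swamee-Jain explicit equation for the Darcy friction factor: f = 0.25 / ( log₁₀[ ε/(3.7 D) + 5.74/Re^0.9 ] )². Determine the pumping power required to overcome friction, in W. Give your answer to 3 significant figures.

ṁ = 350 kg/h = 350/3600 = 0.09722 kg/s.
A = πD²/4 = π(0.0495)²/4 = 0.001924 m²; mean velocity V = ṁ/(ρA) = 0.09722/(1860 · 0.001924) = 0.02716 m/s.
Reynolds number Re = ρVD/μ = 1860 · 0.02716 · 0.0495 / 0.00247 = 1012.
Re < 2300 → laminar flow, so f = 64/Re = 64/1012 = 0.06321 (the turbulent correlation is not needed).
Darcy-Weisbach: ΔP = f(L/D)(ρV²/2) = 0.06321·(37.8/0.0495)·(1860·0.02716²/2) = 0.06321·763.6·0.6861 = 33.12 Pa.
Q = ṁ/ρ = 0.09722/1860 = 5.227e-05 m³/s.
Pumping power P = QΔP = 5.227e-05·33.12 = 0.001731 W = 0.00173 W.

P ≈ 0.00173 W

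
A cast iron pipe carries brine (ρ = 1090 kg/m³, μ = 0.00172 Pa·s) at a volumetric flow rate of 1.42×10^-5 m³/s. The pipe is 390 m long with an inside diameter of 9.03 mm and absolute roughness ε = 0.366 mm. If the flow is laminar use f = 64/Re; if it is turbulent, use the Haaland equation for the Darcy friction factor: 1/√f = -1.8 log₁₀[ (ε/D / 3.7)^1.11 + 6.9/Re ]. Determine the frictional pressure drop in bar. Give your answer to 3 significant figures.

ΔP ≈ 0.584 bar

Cross-sectional area A = πD²/4 = π(0.00903)²/4 = 6.404e-05 m²; mean velocity V = Q/A = 1.42e-05/6.404e-05 = 0.2217 m/s.
Reynolds number Re = ρVD/μ = 1090 · 0.2217 · 0.00903 / 0.00172 = 1269.
Re < 2300 → laminar flow, so f = 64/Re = 64/1269 = 0.05044 (the turbulent correlation is not needed).
Darcy-Weisbach: ΔP = f(L/D)(ρV²/2) = 0.05044·(390/0.00903)·(1090·0.2217²/2) = 0.05044·4.319e+04·26.79 = 5.837e+04 Pa.
ΔP = 5.837e+04 Pa = 0.584 bar.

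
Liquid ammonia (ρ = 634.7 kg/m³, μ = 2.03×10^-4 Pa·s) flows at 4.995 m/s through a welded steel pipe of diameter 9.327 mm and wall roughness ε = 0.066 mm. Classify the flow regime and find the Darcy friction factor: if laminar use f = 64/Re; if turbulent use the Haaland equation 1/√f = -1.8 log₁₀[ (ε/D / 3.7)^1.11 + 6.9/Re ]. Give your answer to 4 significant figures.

Re = ρVD/μ = 634.7·4.995·0.009327/0.000203 = 1.457e+05.
Re > 4000 → turbulent. ε/D = 6.6e-05/0.009327 = 0.00708; Haaland: 1/√f = -1.8 log₁₀[0.000961 + 4.74e-05] = 5.394, so f = 0.03437.

f ≈ 0.03437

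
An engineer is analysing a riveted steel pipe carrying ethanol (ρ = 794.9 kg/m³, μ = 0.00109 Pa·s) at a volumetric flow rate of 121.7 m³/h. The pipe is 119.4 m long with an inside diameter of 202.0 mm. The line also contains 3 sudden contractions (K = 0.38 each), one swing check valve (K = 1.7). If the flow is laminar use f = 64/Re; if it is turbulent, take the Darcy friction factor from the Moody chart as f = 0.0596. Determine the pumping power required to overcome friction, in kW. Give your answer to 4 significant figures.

Q = 121.7 m³/h = 121.7/3600 = 0.03381 m³/s.
Cross-sectional area A = πD²/4 = π(0.202)²/4 = 0.03205 m²; mean velocity V = Q/A = 0.03381/0.03205 = 1.055 m/s.
Reynolds number Re = ρVD/μ = 794.9 · 1.055 · 0.202 / 0.00109 = 1.554e+05.
Re > 4000 → turbulent; use the Moody-chart value f = 0.0596.
Total minor-loss coefficient ΣK = 3·0.38 + 1·1.7 = 2.84.
ΔP = [f·L/D + ΣK]·(ρV²/2) = [0.0596·119.4/0.202 + 2.84]·(794.9·1.055²/2) = [35.23 + 2.84]·442.3 = 1.684e+04 Pa.
Pumping power P = QΔP = 0.03381·1.684e+04 = 569.16 W = 0.5692 kW.

P ≈ 0.5692 kW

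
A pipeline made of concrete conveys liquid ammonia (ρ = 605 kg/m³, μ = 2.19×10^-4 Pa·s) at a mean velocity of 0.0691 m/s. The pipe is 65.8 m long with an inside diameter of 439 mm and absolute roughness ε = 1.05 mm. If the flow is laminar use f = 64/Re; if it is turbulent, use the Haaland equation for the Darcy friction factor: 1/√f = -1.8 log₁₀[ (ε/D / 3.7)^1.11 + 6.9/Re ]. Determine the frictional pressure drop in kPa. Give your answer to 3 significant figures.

Reynolds number Re = ρVD/μ = 605 · 0.0691 · 0.439 / 0.000219 = 8.38e+04.
Re > 4000 → turbulent. Relative roughness ε/D = 0.00105/0.439 = 0.00239. Haaland: 1/√f = -1.8 log₁₀[(0.00239/3.7)^1.11 + 6.9/8.38e+04] = -1.8 log₁₀[0.000288 + 8.23e-05] = 6.176, so f = 0.02622.
Darcy-Weisbach: ΔP = f(L/D)(ρV²/2) = 0.02622·(65.8/0.439)·(605·0.0691²/2) = 0.02622·149.9·1.444 = 5.676 Pa.
ΔP = 5.676 Pa = 0.00568 kPa.

ΔP ≈ 0.00568 kPa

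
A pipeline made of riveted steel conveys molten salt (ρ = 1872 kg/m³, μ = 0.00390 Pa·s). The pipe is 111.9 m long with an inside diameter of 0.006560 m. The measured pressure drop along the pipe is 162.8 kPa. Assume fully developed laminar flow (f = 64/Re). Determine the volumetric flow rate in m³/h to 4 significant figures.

For laminar flow, f = 64/Re with Re = ρVD/μ, so Darcy-Weisbach reduces to ΔP = 32μLV/D². Solving for V: V = ΔP·D²/(32μL) = 1.628e+05·(0.00656)²/(32·0.0039·111.9) = 0.5017 m/s.
Check: Re = ρVD/μ = 1872·0.5017·0.00656/0.0039 = 1580 < 2300, so the laminar assumption holds.
Q = V·A = 0.5017·(π/4·0.00656²) = 1.696e-05 m³/s = 0.06104 m³/h.

Q ≈ 0.06104 m³/h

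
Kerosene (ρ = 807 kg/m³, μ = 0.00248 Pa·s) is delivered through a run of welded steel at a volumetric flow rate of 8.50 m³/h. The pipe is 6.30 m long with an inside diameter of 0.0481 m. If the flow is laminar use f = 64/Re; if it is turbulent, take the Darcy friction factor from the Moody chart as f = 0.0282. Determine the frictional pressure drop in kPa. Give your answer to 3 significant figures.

ΔP ≈ 2.52 kPa

Q = 8.50 m³/h = 8.50/3600 = 0.002361 m³/s.
Cross-sectional area A = πD²/4 = π(0.0481)²/4 = 0.001817 m²; mean velocity V = Q/A = 0.002361/0.001817 = 1.299 m/s.
Reynolds number Re = ρVD/μ = 807 · 1.299 · 0.0481 / 0.00248 = 2.034e+04.
Re > 4000 → turbulent; use the Moody-chart value f = 0.0282.
Darcy-Weisbach: ΔP = f(L/D)(ρV²/2) = 0.0282·(6.3/0.0481)·(807·1.299²/2) = 0.0282·131·681.3 = 2516 Pa.
ΔP = 2516 Pa = 2.52 kPa.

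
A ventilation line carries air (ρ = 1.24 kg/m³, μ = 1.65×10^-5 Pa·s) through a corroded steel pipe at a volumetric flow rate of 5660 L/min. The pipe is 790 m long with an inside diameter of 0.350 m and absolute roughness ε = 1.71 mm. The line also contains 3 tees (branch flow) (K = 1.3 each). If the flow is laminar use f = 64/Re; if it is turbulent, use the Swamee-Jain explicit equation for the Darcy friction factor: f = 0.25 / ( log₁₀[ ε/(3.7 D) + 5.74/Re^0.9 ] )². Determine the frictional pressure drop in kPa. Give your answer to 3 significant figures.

ΔP ≈ 0.0480 kPa

Q = 5660 L/min = 5660/60000 = 0.09433 m³/s.
Cross-sectional area A = πD²/4 = π(0.35)²/4 = 0.09621 m²; mean velocity V = Q/A = 0.09433/0.09621 = 0.9805 m/s.
Reynolds number Re = ρVD/μ = 1.24 · 0.9805 · 0.35 / 1.65e-05 = 2.579e+04.
Re > 4000 → turbulent. Relative roughness ε/D = 0.00171/0.35 = 0.00489. Swamee-Jain: f = 0.25/(log₁₀[0.00489/3.7 + 5.74/2.579e+04^0.9])² = 0.25/(log₁₀[0.00132 + 0.000615])² = 0.25/(-2.713)² = 0.03396.
Total minor-loss coefficient ΣK = 3·1.3 = 3.9.
ΔP = [f·L/D + ΣK]·(ρV²/2) = [0.03396·790/0.35 + 3.9]·(1.24·0.9805²/2) = [76.65 + 3.9]·0.596 = 48.01 Pa.
ΔP = 48.01 Pa = 0.0480 kPa.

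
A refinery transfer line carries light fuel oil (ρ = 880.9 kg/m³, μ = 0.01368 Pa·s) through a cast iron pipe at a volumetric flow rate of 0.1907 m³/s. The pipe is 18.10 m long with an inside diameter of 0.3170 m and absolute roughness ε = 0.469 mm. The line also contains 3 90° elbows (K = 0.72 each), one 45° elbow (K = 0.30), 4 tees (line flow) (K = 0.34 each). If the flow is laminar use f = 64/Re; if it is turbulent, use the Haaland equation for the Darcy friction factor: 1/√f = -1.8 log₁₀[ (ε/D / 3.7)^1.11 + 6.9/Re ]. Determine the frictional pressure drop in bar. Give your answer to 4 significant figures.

ΔP ≈ 0.1350 bar

Cross-sectional area A = πD²/4 = π(0.317)²/4 = 0.07892 m²; mean velocity V = Q/A = 0.1907/0.07892 = 2.416 m/s.
Reynolds number Re = ρVD/μ = 880.9 · 2.416 · 0.317 / 0.0137 = 4.932e+04.
Re > 4000 → turbulent. Relative roughness ε/D = 0.000469/0.317 = 0.00148. Haaland: 1/√f = -1.8 log₁₀[(0.00148/3.7)^1.11 + 6.9/4.932e+04] = -1.8 log₁₀[0.000169 + 0.00014] = 6.318, so f = 0.02505.
Total minor-loss coefficient ΣK = 3·0.72 + 1·0.3 + 4·0.34 = 3.82.
ΔP = [f·L/D + ΣK]·(ρV²/2) = [0.02505·18.1/0.317 + 3.82]·(880.9·2.416²/2) = [1.43 + 3.82]·2571 = 1.35e+04 Pa.
ΔP = 1.35e+04 Pa = 0.1350 bar.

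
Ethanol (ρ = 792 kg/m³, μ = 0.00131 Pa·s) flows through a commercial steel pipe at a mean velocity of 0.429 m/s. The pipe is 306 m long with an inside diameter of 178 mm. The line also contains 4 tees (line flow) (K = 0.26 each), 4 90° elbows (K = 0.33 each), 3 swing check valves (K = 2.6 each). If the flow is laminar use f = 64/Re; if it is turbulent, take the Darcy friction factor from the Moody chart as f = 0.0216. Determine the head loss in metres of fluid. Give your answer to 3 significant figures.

Reynolds number Re = ρVD/μ = 792 · 0.429 · 0.178 / 0.00131 = 4.617e+04.
Re > 4000 → turbulent; use the Moody-chart value f = 0.0216.
Total minor-loss coefficient ΣK = 4·0.26 + 4·0.33 + 3·2.6 = 10.2.
ΔP = [f·L/D + ΣK]·(ρV²/2) = [0.0216·306/0.178 + 10.2]·(792·0.429²/2) = [37.13 + 10.2]·72.88 = 3447 Pa.
Head loss h_f = ΔP/(ρg) = 3447/(792·9.81) = 0.444 m.

h_f ≈ 0.444 m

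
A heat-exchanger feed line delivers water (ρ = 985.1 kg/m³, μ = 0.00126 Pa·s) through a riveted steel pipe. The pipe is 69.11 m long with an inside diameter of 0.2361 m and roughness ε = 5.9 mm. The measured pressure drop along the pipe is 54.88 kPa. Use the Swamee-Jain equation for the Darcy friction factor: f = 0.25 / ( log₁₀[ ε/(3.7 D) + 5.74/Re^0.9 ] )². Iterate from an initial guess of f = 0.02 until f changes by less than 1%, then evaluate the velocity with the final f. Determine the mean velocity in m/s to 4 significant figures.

V ≈ 2.675 m/s

Rearranging Darcy-Weisbach: V = √(2·ΔP·D/(f·L·ρ)). With ε/D = 0.0059/0.2361 = 0.025, iterate starting from f = 0.02:
  f = 0.02 → V = √(2·5.488e+04·0.2361/(0.02·69.11·985.1)) = 4.363 m/s; Re = ρVD/μ = 8.053e+05; f → 0.05316
  f = 0.05316 → V = 2.676 m/s; Re = 4.94e+05; f → 0.0532
Converged (Δf/f < 1%). With the final f = 0.0532: V = √(2·5.488e+04·0.2361/(0.0532·69.11·985.1)) = 2.675 m/s.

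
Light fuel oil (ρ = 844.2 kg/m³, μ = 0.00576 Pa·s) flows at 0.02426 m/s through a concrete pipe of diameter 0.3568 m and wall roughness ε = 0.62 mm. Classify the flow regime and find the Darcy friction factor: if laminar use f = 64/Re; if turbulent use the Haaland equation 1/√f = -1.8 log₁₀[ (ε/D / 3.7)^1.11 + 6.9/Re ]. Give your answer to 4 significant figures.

Re = ρVD/μ = 844.2·0.02426·0.3568/0.00576 = 1269.
Re < 2300 → laminar, so f = 64/Re = 0.05045 (roughness is irrelevant in laminar flow).

f ≈ 0.05045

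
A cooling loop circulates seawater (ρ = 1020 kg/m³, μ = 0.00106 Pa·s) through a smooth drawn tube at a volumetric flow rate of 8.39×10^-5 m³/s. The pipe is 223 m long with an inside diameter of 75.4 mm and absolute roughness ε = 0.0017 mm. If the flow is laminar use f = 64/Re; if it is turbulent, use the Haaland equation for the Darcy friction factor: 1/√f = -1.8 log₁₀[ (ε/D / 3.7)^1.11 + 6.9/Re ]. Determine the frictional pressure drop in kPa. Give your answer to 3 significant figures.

Cross-sectional area A = πD²/4 = π(0.0754)²/4 = 0.004465 m²; mean velocity V = Q/A = 8.39e-05/0.004465 = 0.01879 m/s.
Reynolds number Re = ρVD/μ = 1020 · 0.01879 · 0.0754 / 0.00106 = 1363.
Re < 2300 → laminar flow, so f = 64/Re = 64/1363 = 0.04694 (the turbulent correlation is not needed).
Darcy-Weisbach: ΔP = f(L/D)(ρV²/2) = 0.04694·(223/0.0754)·(1020·0.01879²/2) = 0.04694·2958·0.1801 = 25 Pa.
ΔP = 25 Pa = 0.0250 kPa.

ΔP ≈ 0.0250 kPa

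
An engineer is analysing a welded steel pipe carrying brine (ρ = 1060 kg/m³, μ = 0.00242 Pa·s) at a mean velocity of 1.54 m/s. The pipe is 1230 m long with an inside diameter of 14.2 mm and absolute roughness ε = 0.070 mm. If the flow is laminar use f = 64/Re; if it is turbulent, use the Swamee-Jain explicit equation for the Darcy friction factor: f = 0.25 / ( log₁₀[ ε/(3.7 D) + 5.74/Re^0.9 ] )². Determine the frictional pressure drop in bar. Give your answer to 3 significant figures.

ΔP ≈ 41.9 bar

Reynolds number Re = ρVD/μ = 1060 · 1.54 · 0.0142 / 0.00242 = 9579.
Re > 4000 → turbulent. Relative roughness ε/D = 7e-05/0.0142 = 0.00493. Swamee-Jain: f = 0.25/(log₁₀[0.00493/3.7 + 5.74/9579^0.9])² = 0.25/(log₁₀[0.00133 + 0.0015])² = 0.25/(-2.548)² = 0.03851.
Darcy-Weisbach: ΔP = f(L/D)(ρV²/2) = 0.03851·(1230/0.0142)·(1060·1.54²/2) = 0.03851·8.662e+04·1257 = 4.192e+06 Pa.
ΔP = 4.192e+06 Pa = 41.9 bar.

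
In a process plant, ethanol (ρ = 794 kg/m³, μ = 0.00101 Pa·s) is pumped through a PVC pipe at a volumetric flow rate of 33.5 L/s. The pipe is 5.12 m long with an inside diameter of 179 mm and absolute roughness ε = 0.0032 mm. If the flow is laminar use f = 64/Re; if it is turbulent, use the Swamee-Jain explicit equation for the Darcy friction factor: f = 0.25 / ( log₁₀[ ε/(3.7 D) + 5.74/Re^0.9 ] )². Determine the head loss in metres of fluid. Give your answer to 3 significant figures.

h_f ≈ 0.0411 m

Q = 33.5 L/s = 33.5/1000 = 0.0335 m³/s.
Cross-sectional area A = πD²/4 = π(0.179)²/4 = 0.02516 m²; mean velocity V = Q/A = 0.0335/0.02516 = 1.331 m/s.
Reynolds number Re = ρVD/μ = 794 · 1.331 · 0.179 / 0.00101 = 1.873e+05.
Re > 4000 → turbulent. Relative roughness ε/D = 3.2e-06/0.179 = 1.79e-05. Swamee-Jain: f = 0.25/(log₁₀[1.79e-05/3.7 + 5.74/1.873e+05^0.9])² = 0.25/(log₁₀[4.83e-06 + 0.000103])² = 0.25/(-3.967)² = 0.01589.
Darcy-Weisbach: ΔP = f(L/D)(ρV²/2) = 0.01589·(5.12/0.179)·(794·1.331²/2) = 0.01589·28.6·703.5 = 319.8 Pa.
Head loss h_f = ΔP/(ρg) = 319.8/(794·9.81) = 0.0411 m.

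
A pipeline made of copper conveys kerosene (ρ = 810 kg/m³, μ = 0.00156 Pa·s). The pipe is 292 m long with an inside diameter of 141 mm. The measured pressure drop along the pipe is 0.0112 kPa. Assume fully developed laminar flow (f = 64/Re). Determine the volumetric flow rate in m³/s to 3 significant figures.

For laminar flow, f = 64/Re with Re = ρVD/μ, so Darcy-Weisbach reduces to ΔP = 32μLV/D². Solving for V: V = ΔP·D²/(32μL) = 11.2·(0.141)²/(32·0.00156·292) = 0.01528 m/s.
Check: Re = ρVD/μ = 810·0.01528·0.141/0.00156 = 1118 < 2300, so the laminar assumption holds.
Q = V·A = 0.01528·(π/4·0.141²) = 0.0002385 m³/s = 2.39×10^-4 m³/s.

Q ≈ 2.39×10^-4 m³/s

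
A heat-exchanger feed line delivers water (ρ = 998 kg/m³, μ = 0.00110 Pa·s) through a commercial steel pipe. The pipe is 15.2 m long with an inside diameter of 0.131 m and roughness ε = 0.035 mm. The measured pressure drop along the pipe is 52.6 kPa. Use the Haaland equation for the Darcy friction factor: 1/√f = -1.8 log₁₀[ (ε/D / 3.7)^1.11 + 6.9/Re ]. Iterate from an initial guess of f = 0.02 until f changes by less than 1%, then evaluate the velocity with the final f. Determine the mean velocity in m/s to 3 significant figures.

V ≈ 7.69 m/s

Rearranging Darcy-Weisbach: V = √(2·ΔP·D/(f·L·ρ)). With ε/D = 3.5e-05/0.131 = 0.000267, iterate starting from f = 0.02:
  f = 0.02 → V = √(2·5.26e+04·0.131/(0.02·15.2·998)) = 6.74 m/s; Re = ρVD/μ = 8.01e+05; f → 0.01545
  f = 0.01545 → V = 7.668 m/s; Re = 9.114e+05; f → 0.01536
Converged (Δf/f < 1%). With the final f = 0.01536: V = √(2·5.26e+04·0.131/(0.01536·15.2·998)) = 7.692 m/s.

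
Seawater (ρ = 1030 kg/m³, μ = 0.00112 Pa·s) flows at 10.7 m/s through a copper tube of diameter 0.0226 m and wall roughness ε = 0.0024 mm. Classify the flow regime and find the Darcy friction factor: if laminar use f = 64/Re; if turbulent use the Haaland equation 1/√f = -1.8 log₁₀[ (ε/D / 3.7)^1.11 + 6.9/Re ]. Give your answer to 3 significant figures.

f ≈ 0.0160

Re = ρVD/μ = 1030·10.7·0.0226/0.00112 = 2.224e+05.
Re > 4000 → turbulent. ε/D = 2.4e-06/0.0226 = 0.000106; Haaland: 1/√f = -1.8 log₁₀[9.08e-06 + 3.1e-05] = 7.914, so f = 0.01597.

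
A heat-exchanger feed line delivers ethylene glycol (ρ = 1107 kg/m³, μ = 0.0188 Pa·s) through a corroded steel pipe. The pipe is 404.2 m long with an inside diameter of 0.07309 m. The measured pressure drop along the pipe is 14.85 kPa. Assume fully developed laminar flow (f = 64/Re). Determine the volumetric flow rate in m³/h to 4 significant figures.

For laminar flow, f = 64/Re with Re = ρVD/μ, so Darcy-Weisbach reduces to ΔP = 32μLV/D². Solving for V: V = ΔP·D²/(32μL) = 1.485e+04·(0.07309)²/(32·0.0188·404.2) = 0.3262 m/s.
Check: Re = ρVD/μ = 1107·0.3262·0.07309/0.0188 = 1404 < 2300, so the laminar assumption holds.
Q = V·A = 0.3262·(π/4·0.07309²) = 0.001369 m³/s = 4.928 m³/h.

Q ≈ 4.928 m³/h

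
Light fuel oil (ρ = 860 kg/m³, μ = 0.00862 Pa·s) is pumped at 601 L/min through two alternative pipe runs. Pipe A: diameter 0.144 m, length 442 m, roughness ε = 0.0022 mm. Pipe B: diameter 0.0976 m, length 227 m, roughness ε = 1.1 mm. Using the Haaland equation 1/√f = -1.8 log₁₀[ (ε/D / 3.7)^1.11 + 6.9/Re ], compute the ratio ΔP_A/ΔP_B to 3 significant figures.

Pipe A: V = Q/A = 0.01002/0.01629 = 0.615 m/s; Re = 8836; ε/D = 1.53e-05; Haaland → f = 0.03198; ΔP_A = f(L/D)(ρV²/2) = 1.596e+04 Pa.
Pipe B: V = Q/A = 0.01002/0.007482 = 1.339 m/s; Re = 1.304e+04; ε/D = 0.0113; Haaland → f = 0.04331; ΔP_B = f(L/D)(ρV²/2) = 7.764e+04 Pa.
ΔP_A/ΔP_B = 1.596e+04/7.764e+04 = 0.206.

ΔP_A/ΔP_B ≈ 0.206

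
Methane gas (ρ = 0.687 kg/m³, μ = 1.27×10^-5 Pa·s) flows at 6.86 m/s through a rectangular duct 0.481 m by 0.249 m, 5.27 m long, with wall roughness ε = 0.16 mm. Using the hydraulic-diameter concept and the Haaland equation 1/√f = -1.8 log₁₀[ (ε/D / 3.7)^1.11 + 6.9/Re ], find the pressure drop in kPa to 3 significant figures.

ΔP ≈ 0.00507 kPa

Hydraulic diameter D_h = 4A/P = 4·(0.481·0.249)/(2·(0.481+0.249)) = 0.4791/1.46 = 0.3281 m.
Re = ρVD_h/μ = 0.687·6.86·0.3281/1.27e-05 = 1.218e+05.
ε/D_h = 0.00016/0.3281 = 0.000488; Haaland gives 1/√f = -1.8 log₁₀[4.93e-05+5.67e-05] = 7.155, so f = 0.01954.
ΔP = f(L/D_h)(ρV²/2) = 0.01954·5.27/0.3281·16.16 = 5.072 Pa.
ΔP = 0.00507 kPa.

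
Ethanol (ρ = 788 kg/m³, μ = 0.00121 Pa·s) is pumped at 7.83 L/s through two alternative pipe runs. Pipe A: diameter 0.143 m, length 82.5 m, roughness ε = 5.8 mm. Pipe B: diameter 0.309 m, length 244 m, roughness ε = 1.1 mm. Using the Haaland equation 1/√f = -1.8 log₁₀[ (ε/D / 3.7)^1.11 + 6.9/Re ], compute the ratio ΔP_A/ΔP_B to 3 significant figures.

ΔP_A/ΔP_B ≈ 32.8

Pipe A: V = Q/A = 0.00783/0.01606 = 0.4875 m/s; Re = 4.54e+04; ε/D = 0.0406; Haaland → f = 0.06579; ΔP_A = f(L/D)(ρV²/2) = 3554 Pa.
Pipe B: V = Q/A = 0.00783/0.07499 = 0.1044 m/s; Re = 2.101e+04; ε/D = 0.00356; Haaland → f = 0.03191; ΔP_B = f(L/D)(ρV²/2) = 108.2 Pa.
ΔP_A/ΔP_B = 3554/108.2 = 32.8.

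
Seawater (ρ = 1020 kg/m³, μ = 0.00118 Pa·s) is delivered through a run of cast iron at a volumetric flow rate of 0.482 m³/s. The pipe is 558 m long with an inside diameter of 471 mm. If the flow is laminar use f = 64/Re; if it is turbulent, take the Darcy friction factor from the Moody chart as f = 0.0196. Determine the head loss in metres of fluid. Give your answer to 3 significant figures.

Cross-sectional area A = πD²/4 = π(0.471)²/4 = 0.1742 m²; mean velocity V = Q/A = 0.482/0.1742 = 2.766 m/s.
Reynolds number Re = ρVD/μ = 1020 · 2.766 · 0.471 / 0.00118 = 1.126e+06.
Re > 4000 → turbulent; use the Moody-chart value f = 0.0196.
Darcy-Weisbach: ΔP = f(L/D)(ρV²/2) = 0.0196·(558/0.471)·(1020·2.766²/2) = 0.0196·1185·3903 = 9.063e+04 Pa.
Head loss h_f = ΔP/(ρg) = 9.063e+04/(1020·9.81) = 9.06 m.

h_f ≈ 9.06 m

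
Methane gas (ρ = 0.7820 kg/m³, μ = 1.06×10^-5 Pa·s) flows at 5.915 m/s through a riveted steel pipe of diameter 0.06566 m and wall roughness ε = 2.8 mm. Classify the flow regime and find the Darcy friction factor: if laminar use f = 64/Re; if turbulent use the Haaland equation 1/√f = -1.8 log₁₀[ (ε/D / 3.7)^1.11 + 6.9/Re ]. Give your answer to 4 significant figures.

f ≈ 0.06759

Re = ρVD/μ = 0.782·5.915·0.06566/1.06e-05 = 2.865e+04.
Re > 4000 → turbulent. ε/D = 0.0028/0.06566 = 0.0426; Haaland: 1/√f = -1.8 log₁₀[0.00705 + 0.000241] = 3.847, so f = 0.06759.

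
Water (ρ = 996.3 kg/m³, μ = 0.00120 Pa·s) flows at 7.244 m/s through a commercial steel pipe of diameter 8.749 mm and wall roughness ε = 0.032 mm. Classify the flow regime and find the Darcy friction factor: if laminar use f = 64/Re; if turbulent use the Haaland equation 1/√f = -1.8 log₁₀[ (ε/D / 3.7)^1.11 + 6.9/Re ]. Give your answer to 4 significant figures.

f ≈ 0.02964

Re = ρVD/μ = 996.3·7.244·0.008749/0.0012 = 5.262e+04.
Re > 4000 → turbulent. ε/D = 3.2e-05/0.008749 = 0.00366; Haaland: 1/√f = -1.8 log₁₀[0.000462 + 0.000131] = 5.809, so f = 0.02964.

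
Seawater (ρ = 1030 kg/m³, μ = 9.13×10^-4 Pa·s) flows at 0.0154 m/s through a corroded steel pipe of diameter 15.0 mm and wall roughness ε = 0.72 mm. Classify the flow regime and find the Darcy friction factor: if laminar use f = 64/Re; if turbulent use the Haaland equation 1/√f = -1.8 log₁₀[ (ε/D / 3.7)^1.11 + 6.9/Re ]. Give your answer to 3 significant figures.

Re = ρVD/μ = 1030·0.0154·0.015/0.000913 = 260.6.
Re < 2300 → laminar, so f = 64/Re = 0.2456 (roughness is irrelevant in laminar flow).

f ≈ 0.246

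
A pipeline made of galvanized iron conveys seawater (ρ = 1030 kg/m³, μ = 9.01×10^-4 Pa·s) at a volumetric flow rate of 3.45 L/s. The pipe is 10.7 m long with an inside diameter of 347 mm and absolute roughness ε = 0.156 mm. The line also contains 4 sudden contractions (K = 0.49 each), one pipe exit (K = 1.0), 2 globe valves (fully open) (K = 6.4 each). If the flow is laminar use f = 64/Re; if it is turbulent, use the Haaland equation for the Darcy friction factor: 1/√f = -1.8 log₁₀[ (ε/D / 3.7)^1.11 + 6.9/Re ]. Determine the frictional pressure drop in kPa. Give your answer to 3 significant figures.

ΔP ≈ 0.0114 kPa

Q = 3.45 L/s = 3.45/1000 = 0.00345 m³/s.
Cross-sectional area A = πD²/4 = π(0.347)²/4 = 0.09457 m²; mean velocity V = Q/A = 0.00345/0.09457 = 0.03648 m/s.
Reynolds number Re = ρVD/μ = 1030 · 0.03648 · 0.347 / 0.000901 = 1.447e+04.
Re > 4000 → turbulent. Relative roughness ε/D = 0.000156/0.347 = 0.00045. Haaland: 1/√f = -1.8 log₁₀[(0.00045/3.7)^1.11 + 6.9/1.447e+04] = -1.8 log₁₀[4.51e-05 + 0.000477] = 5.908, so f = 0.02865.
Total minor-loss coefficient ΣK = 4·0.49 + 1·1 + 2·6.4 = 15.8.
ΔP = [f·L/D + ΣK]·(ρV²/2) = [0.02865·10.7/0.347 + 15.8]·(1030·0.03648²/2) = [0.8833 + 15.8]·0.6854 = 11.41 Pa.
ΔP = 11.41 Pa = 0.0114 kPa.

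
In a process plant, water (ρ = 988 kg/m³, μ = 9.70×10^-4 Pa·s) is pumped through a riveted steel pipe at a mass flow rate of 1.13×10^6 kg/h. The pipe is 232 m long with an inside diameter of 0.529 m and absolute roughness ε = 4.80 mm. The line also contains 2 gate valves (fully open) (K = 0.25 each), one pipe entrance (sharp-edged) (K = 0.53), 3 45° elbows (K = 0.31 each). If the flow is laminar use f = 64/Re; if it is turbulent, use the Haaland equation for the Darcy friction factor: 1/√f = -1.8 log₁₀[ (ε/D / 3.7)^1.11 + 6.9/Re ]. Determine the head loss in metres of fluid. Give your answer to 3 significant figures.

ṁ = 1.13×10^6 kg/h = 1.13×10^6/3600 = 313.9 kg/s.
A = πD²/4 = π(0.529)²/4 = 0.2198 m²; mean velocity V = ṁ/(ρA) = 313.9/(988 · 0.2198) = 1.445 m/s.
Reynolds number Re = ρVD/μ = 988 · 1.445 · 0.529 / 0.00097 = 7.789e+05.
Re > 4000 → turbulent. Relative roughness ε/D = 0.0048/0.529 = 0.00907. Haaland: 1/√f = -1.8 log₁₀[(0.00907/3.7)^1.11 + 6.9/7.789e+05] = -1.8 log₁₀[0.00127 + 8.86e-06] = 5.21, so f = 0.03684.
Total minor-loss coefficient ΣK = 2·0.25 + 1·0.53 + 3·0.31 = 1.96.
ΔP = [f·L/D + ΣK]·(ρV²/2) = [0.03684·232/0.529 + 1.96]·(988·1.445²/2) = [16.16 + 1.96]·1032 = 1.87e+04 Pa.
Head loss h_f = ΔP/(ρg) = 1.87e+04/(988·9.81) = 1.93 m.

h_f ≈ 1.93 m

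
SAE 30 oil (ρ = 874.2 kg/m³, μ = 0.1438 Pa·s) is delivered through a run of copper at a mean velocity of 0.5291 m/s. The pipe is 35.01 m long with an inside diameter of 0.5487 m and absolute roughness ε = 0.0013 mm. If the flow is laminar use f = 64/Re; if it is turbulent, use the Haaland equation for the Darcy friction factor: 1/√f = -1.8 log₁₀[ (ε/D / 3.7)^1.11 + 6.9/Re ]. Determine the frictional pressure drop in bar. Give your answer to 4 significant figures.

Reynolds number Re = ρVD/μ = 874.2 · 0.5291 · 0.5487 / 0.144 = 1765.
Re < 2300 → laminar flow, so f = 64/Re = 64/1765 = 0.03626 (the turbulent correlation is not needed).
Darcy-Weisbach: ΔP = f(L/D)(ρV²/2) = 0.03626·(35.01/0.5487)·(874.2·0.5291²/2) = 0.03626·63.81·122.4 = 283.1 Pa.
ΔP = 283.1 Pa = 0.002831 bar.

ΔP ≈ 0.002831 bar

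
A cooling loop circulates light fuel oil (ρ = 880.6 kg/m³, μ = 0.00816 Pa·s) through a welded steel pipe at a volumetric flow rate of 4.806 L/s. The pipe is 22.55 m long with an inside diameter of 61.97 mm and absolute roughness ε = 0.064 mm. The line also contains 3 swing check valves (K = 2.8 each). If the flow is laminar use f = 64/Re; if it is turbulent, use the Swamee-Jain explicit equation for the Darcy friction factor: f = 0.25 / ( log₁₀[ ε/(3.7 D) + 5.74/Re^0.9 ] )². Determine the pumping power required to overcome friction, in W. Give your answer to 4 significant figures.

P ≈ 108.1 W

Q = 4.806 L/s = 4.806/1000 = 0.004806 m³/s.
Cross-sectional area A = πD²/4 = π(0.06197)²/4 = 0.003016 m²; mean velocity V = Q/A = 0.004806/0.003016 = 1.593 m/s.
Reynolds number Re = ρVD/μ = 880.6 · 1.593 · 0.06197 / 0.00816 = 1.066e+04.
Re > 4000 → turbulent. Relative roughness ε/D = 6.4e-05/0.06197 = 0.00103. Swamee-Jain: f = 0.25/(log₁₀[0.00103/3.7 + 5.74/1.066e+04^0.9])² = 0.25/(log₁₀[0.000279 + 0.00136])² = 0.25/(-2.785)² = 0.03223.
Total minor-loss coefficient ΣK = 3·2.8 = 8.4.
ΔP = [f·L/D + ΣK]·(ρV²/2) = [0.03223·22.55/0.06197 + 8.4]·(880.6·1.593²/2) = [11.73 + 8.4]·1118 = 2.25e+04 Pa.
Pumping power P = QΔP = 0.004806·2.25e+04 = 108.15 W = 108.1 W.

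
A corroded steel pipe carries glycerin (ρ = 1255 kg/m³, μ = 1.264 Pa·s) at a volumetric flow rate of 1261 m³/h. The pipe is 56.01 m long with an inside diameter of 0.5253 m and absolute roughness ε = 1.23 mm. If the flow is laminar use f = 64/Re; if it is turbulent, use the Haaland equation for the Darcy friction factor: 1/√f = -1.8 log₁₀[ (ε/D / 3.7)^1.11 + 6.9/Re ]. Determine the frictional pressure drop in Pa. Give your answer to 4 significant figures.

ΔP ≈ 13270 Pa

Q = 1261 m³/h = 1261/3600 = 0.3503 m³/s.
Cross-sectional area A = πD²/4 = π(0.5253)²/4 = 0.2167 m²; mean velocity V = Q/A = 0.3503/0.2167 = 1.616 m/s.
Reynolds number Re = ρVD/μ = 1255 · 1.616 · 0.5253 / 1.26 = 843.
Re < 2300 → laminar flow, so f = 64/Re = 64/843 = 0.07592 (the turbulent correlation is not needed).
Darcy-Weisbach: ΔP = f(L/D)(ρV²/2) = 0.07592·(56.01/0.5253)·(1255·1.616²/2) = 0.07592·106.6·1639 = 1.327e+04 Pa.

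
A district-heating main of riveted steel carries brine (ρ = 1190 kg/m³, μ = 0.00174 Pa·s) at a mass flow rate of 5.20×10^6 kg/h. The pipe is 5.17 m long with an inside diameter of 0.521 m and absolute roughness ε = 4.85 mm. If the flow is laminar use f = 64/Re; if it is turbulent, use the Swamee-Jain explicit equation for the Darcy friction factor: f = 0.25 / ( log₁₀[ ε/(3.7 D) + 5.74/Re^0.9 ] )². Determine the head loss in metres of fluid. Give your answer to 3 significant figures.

h_f ≈ 0.608 m

ṁ = 5.20×10^6 kg/h = 5.20×10^6/3600 = 1444 kg/s.
A = πD²/4 = π(0.521)²/4 = 0.2132 m²; mean velocity V = ṁ/(ρA) = 1444/(1190 · 0.2132) = 5.694 m/s.
Reynolds number Re = ρVD/μ = 1190 · 5.694 · 0.521 / 0.00174 = 2.029e+06.
Re > 4000 → turbulent. Relative roughness ε/D = 0.00485/0.521 = 0.00931. Swamee-Jain: f = 0.25/(log₁₀[0.00931/3.7 + 5.74/2.029e+06^0.9])² = 0.25/(log₁₀[0.00252 + 1.21e-05])² = 0.25/(-2.597)² = 0.03706.
Darcy-Weisbach: ΔP = f(L/D)(ρV²/2) = 0.03706·(5.17/0.521)·(1190·5.694²/2) = 0.03706·9.923·1.929e+04 = 7094 Pa.
Head loss h_f = ΔP/(ρg) = 7094/(1190·9.81) = 0.608 m.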